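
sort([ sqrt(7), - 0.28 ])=[ - 0.28 , sqrt( 7)]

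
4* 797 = 3188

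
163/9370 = 163/9370 = 0.02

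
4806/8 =2403/4=600.75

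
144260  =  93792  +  50468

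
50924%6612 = 4640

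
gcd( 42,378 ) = 42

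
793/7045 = 793/7045 = 0.11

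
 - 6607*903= -5966121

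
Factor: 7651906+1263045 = 8914951^1 = 8914951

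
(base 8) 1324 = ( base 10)724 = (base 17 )28a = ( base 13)439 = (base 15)334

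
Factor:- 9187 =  - 9187^1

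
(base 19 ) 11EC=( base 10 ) 7498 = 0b1110101001010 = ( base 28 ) 9FM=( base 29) 8qg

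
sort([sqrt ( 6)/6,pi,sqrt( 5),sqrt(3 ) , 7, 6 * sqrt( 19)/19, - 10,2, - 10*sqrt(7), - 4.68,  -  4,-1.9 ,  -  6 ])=[ - 10*sqrt( 7), - 10 ,- 6, - 4.68,  -  4, - 1.9,sqrt(6 ) /6,6*sqrt( 19)/19, sqrt(3), 2,sqrt ( 5 ), pi,7]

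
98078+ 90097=188175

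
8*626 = 5008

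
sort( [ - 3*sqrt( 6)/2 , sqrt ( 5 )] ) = [  -  3*sqrt( 6)/2, sqrt( 5) ] 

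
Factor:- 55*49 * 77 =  - 207515=- 5^1* 7^3*11^2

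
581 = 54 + 527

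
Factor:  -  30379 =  - 17^1*1787^1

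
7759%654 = 565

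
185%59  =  8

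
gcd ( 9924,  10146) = 6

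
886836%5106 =3498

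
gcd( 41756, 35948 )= 44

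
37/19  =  37/19  =  1.95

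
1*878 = 878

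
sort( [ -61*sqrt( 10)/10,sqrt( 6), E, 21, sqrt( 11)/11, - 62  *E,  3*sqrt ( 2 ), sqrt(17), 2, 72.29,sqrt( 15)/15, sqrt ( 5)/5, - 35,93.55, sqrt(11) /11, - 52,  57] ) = [-62*E,-52, - 35, - 61*sqrt (10)/10 , sqrt( 15)/15, sqrt ( 11) /11, sqrt(11)/11, sqrt(5)/5, 2,  sqrt( 6 ),  E, sqrt (17) , 3*sqrt(2)  ,  21, 57,72.29, 93.55] 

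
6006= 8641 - 2635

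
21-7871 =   -  7850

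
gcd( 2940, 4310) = 10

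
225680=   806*280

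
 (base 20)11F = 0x1B3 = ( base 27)G3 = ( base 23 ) IL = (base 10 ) 435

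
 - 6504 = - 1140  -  5364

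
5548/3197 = 5548/3197  =  1.74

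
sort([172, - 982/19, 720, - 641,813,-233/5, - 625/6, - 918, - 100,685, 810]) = [ - 918, - 641, - 625/6, - 100,  -  982/19,- 233/5, 172, 685,720, 810, 813 ]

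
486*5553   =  2698758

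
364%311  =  53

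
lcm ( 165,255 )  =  2805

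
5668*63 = 357084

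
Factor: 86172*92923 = 2^2*3^1 * 43^2*167^1*2161^1 = 8007360756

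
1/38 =1/38 = 0.03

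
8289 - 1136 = 7153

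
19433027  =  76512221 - 57079194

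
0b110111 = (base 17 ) 34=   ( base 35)1k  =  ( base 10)55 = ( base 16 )37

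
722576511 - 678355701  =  44220810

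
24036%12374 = 11662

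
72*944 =67968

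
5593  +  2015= 7608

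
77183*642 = 49551486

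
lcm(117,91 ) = 819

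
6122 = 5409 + 713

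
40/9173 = 40/9173 = 0.00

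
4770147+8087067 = 12857214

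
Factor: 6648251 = 6648251^1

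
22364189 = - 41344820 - -63709009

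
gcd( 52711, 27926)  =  1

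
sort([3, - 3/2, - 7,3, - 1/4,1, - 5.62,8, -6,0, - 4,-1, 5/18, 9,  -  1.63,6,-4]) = [ - 7, -6,-5.62, - 4, - 4 ,-1.63,  -  3/2, - 1, - 1/4,0,5/18, 1, 3,3,6 , 8,9]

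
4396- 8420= -4024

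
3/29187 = 1/9729 = 0.00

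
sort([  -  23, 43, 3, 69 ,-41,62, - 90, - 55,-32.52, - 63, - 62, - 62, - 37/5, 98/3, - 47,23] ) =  [  -  90, - 63, - 62  , - 62, - 55, -47, - 41 , - 32.52, - 23, - 37/5,3,23 , 98/3, 43,62, 69 ]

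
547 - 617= - 70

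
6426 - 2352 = 4074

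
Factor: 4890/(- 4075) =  - 6/5 =- 2^1*3^1*5^( - 1)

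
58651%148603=58651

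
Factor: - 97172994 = -2^1*3^1 * 113^1*331^1*433^1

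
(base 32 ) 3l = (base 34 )3F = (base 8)165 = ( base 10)117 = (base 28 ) 45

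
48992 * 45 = 2204640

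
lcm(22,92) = 1012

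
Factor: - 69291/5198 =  - 2^( - 1)*3^2*23^( - 1 )*113^( - 1) * 7699^1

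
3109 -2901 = 208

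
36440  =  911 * 40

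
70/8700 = 7/870 = 0.01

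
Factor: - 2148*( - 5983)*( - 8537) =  - 2^2*3^1*31^1*179^1*193^1*8537^1 = - 109713118908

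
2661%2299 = 362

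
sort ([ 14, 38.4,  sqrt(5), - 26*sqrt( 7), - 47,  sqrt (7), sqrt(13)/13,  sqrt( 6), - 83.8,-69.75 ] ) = [  -  83.8, - 69.75 , - 26 * sqrt( 7), - 47,sqrt(13) /13,  sqrt (5),sqrt( 6), sqrt( 7), 14,38.4]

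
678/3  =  226 = 226.00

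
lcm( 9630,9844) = 442980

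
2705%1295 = 115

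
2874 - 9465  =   - 6591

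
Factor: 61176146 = 2^1*83^1*368531^1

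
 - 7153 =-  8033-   -  880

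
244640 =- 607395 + 852035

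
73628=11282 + 62346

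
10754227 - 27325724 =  - 16571497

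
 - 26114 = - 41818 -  - 15704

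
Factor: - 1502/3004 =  -2^(  -  1)=- 1/2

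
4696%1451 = 343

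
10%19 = 10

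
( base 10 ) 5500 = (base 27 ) 7EJ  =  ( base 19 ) f49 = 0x157c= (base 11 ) 4150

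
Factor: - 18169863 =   -  3^1* 29^1 * 457^2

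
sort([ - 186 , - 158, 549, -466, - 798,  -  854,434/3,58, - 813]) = [ - 854, - 813, - 798, -466, - 186, - 158, 58,434/3, 549 ] 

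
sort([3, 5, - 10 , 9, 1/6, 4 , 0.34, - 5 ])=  [ - 10,-5,1/6 , 0.34, 3,4,5,9 ] 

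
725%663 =62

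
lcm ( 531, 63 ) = 3717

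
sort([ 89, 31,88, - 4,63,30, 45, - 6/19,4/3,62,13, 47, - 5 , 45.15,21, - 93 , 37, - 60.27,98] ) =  [  -  93 , -60.27 ,  -  5 , - 4 , - 6/19,4/3, 13, 21,30, 31,  37,  45 , 45.15  ,  47,62, 63 , 88,89 , 98] 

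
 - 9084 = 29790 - 38874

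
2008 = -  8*( - 251)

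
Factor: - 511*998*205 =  - 104545490 = - 2^1*5^1*7^1*41^1*73^1*499^1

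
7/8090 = 7/8090 = 0.00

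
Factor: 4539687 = 3^1*1513229^1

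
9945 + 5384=15329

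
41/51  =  41/51 =0.80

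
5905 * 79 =466495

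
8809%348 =109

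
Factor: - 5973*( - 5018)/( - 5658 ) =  - 11^1*13^1*23^( - 1) *41^( - 1)*181^1*193^1  =  -4995419/943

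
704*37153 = 26155712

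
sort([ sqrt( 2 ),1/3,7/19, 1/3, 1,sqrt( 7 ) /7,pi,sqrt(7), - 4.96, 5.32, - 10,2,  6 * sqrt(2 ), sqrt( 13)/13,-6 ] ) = [  -  10, - 6, - 4.96,sqrt( 13)/13, 1/3,1/3,7/19, sqrt( 7) /7, 1,sqrt( 2), 2,sqrt( 7),  pi, 5.32,6*sqrt( 2) ] 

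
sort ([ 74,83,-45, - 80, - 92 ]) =[- 92, - 80, -45,74,83]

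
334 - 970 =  - 636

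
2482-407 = 2075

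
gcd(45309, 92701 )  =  1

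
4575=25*183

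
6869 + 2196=9065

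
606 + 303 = 909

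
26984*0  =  0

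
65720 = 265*248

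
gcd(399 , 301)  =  7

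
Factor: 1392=2^4*3^1*29^1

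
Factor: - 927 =- 3^2*103^1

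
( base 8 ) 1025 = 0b1000010101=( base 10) 533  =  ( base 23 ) 104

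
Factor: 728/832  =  2^(-3 )*7^1  =  7/8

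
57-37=20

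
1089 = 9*121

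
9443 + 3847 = 13290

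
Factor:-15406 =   -  2^1*7703^1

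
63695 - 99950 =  - 36255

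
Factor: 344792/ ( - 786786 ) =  - 2^2*3^( - 1 ) * 11^( - 1)*13^(-1)*47^1 = - 188/429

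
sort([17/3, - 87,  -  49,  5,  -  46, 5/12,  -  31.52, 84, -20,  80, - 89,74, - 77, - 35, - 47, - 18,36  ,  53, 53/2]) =[ - 89, - 87 , - 77, - 49 ,- 47, - 46 , - 35,-31.52, - 20 , - 18,5/12,  5,  17/3,  53/2, 36,53, 74,80,  84 ] 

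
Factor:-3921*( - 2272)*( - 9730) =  - 2^6*3^1*5^1 * 7^1*71^1*139^1*1307^1 = -  86679821760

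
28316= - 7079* (-4 )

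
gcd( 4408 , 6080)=152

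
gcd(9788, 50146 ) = 2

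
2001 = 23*87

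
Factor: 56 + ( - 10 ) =46  =  2^1*23^1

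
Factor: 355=5^1*71^1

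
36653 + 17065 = 53718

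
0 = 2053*0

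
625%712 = 625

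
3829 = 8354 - 4525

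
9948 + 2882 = 12830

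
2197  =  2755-558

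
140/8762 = 70/4381 = 0.02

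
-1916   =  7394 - 9310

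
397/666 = 397/666=0.60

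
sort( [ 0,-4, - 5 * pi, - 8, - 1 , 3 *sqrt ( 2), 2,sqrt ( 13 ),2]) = [ - 5 * pi, - 8, - 4, - 1, 0,2,2,  sqrt ( 13), 3*sqrt(2)]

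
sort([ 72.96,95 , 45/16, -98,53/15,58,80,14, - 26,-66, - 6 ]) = [ - 98,- 66, -26, - 6,45/16,53/15, 14,58,  72.96, 80,95 ] 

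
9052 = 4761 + 4291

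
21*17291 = 363111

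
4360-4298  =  62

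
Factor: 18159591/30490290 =2^( - 1)*3^( -2)*5^( - 1 )*241^1*25117^1*112927^( - 1 ) =6053197/10163430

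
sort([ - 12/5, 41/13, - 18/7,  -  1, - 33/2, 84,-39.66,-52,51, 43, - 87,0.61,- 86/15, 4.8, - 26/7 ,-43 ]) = [ - 87, - 52,-43, - 39.66, - 33/2, - 86/15, -26/7, - 18/7,- 12/5,-1, 0.61,41/13, 4.8,43, 51, 84 ]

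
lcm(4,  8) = 8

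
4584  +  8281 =12865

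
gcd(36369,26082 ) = 81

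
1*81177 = 81177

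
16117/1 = 16117 = 16117.00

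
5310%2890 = 2420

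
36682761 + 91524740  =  128207501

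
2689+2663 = 5352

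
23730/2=11865 = 11865.00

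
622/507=1  +  115/507 = 1.23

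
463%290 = 173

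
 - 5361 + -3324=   -  8685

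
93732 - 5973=87759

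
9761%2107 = 1333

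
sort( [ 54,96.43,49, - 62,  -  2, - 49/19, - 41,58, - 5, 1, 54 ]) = [ - 62,-41, - 5, - 49/19 , - 2, 1, 49, 54, 54, 58,96.43]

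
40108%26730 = 13378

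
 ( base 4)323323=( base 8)7373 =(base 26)5HD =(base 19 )abg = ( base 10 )3835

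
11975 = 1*11975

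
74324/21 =74324/21= 3539.24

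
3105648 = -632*( - 4914) 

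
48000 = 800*60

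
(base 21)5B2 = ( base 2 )100110000110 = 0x986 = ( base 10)2438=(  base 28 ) 332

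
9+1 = 10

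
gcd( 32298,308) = 14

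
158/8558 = 79/4279 = 0.02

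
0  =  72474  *0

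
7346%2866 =1614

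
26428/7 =3775 + 3/7 = 3775.43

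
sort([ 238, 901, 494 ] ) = [238, 494, 901]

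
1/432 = 1/432  =  0.00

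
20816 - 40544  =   - 19728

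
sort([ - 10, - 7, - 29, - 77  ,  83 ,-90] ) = [ - 90, - 77, - 29 , - 10,-7, 83 ]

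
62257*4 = 249028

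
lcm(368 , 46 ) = 368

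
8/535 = 8/535 = 0.01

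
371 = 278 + 93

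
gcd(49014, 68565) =21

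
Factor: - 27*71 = - 3^3*71^1 = - 1917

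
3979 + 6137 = 10116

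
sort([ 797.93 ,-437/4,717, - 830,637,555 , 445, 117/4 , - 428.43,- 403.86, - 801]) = [ - 830,-801, - 428.43, - 403.86,-437/4,117/4,445,555,637, 717,797.93 ] 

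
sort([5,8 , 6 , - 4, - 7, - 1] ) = [ - 7 , - 4, - 1, 5, 6,8 ]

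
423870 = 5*84774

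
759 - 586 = 173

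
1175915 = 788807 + 387108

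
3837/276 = 1279/92 = 13.90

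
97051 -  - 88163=185214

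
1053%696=357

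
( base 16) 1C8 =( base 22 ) KG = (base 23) JJ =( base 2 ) 111001000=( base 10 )456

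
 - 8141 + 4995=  - 3146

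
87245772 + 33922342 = 121168114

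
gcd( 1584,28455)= 3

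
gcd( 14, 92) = 2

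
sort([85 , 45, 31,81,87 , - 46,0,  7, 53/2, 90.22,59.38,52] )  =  [ - 46,0, 7,  53/2,31,45,52, 59.38,81, 85,  87,90.22 ]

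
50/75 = 2/3 = 0.67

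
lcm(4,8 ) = 8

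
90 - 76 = 14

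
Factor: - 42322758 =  - 2^1*3^1*17^1*414929^1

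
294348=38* 7746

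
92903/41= 92903/41 = 2265.93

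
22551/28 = 22551/28 = 805.39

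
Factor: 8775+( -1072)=7703^1 = 7703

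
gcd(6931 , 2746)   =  1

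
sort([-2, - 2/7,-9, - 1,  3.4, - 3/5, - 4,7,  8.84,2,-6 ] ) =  [ - 9, - 6, - 4 ,- 2, - 1 , - 3/5 , - 2/7, 2,3.4, 7, 8.84] 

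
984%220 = 104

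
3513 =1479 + 2034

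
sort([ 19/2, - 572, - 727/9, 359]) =[ - 572, - 727/9, 19/2, 359]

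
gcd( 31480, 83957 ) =1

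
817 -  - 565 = 1382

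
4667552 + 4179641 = 8847193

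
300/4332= 25/361 = 0.07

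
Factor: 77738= 2^1*47^1*827^1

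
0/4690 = 0  =  0.00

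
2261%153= 119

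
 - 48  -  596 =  - 644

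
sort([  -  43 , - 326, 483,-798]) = [ - 798, - 326, - 43, 483]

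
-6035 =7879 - 13914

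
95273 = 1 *95273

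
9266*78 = 722748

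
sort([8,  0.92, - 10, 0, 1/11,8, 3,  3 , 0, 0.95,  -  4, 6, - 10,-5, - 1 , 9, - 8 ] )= [-10 , - 10,-8, - 5,-4,  -  1,0,0,1/11, 0.92,0.95,  3,3, 6, 8,8,9 ] 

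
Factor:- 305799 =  - 3^1*13^1* 7841^1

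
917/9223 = 917/9223 = 0.10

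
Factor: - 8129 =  - 11^1*739^1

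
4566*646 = 2949636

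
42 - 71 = -29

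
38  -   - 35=73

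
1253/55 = 22 + 43/55= 22.78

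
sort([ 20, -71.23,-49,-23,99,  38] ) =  [ - 71.23, - 49, - 23 , 20, 38,99 ]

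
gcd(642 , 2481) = 3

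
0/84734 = 0 = 0.00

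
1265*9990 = 12637350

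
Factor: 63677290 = 2^1 * 5^1*61^1*139^1 * 751^1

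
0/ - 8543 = 0/1 =-0.00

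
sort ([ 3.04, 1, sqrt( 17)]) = [ 1, 3.04, sqrt(17)]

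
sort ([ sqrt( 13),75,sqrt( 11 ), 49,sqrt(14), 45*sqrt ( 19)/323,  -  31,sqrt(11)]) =[ - 31, 45*sqrt(19)/323, sqrt(11), sqrt(11), sqrt (13 ), sqrt(14),49, 75]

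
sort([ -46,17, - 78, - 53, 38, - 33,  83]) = [ - 78, - 53, - 46,-33,17,38, 83]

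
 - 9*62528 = - 562752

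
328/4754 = 164/2377=0.07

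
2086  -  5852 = - 3766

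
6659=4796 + 1863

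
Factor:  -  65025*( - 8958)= 2^1*3^3*5^2*17^2*1493^1 =582493950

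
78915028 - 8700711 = 70214317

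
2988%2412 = 576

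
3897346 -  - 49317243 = 53214589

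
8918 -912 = 8006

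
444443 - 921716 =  - 477273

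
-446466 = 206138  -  652604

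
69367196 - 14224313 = 55142883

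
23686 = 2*11843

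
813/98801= 813/98801= 0.01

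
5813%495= 368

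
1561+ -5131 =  - 3570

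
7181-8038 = -857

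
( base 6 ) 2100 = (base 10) 468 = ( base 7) 1236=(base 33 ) E6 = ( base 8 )724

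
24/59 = 24/59 = 0.41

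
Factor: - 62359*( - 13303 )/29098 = 829561777/29098  =  2^(-1)*11^1*53^1*251^1*5669^1*14549^ (-1)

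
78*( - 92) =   -  7176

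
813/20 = 40+13/20 = 40.65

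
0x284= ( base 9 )785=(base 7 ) 1610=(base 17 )23F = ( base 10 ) 644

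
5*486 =2430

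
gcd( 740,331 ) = 1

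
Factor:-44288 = -2^8*173^1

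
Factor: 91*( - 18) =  -2^1 * 3^2*7^1*13^1 = - 1638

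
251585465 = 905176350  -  653590885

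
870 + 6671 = 7541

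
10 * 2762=27620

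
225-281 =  - 56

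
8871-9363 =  - 492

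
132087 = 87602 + 44485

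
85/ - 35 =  - 3 + 4/7 = -2.43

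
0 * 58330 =0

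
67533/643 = 105 + 18/643 = 105.03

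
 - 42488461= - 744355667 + 701867206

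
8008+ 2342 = 10350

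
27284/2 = 13642 =13642.00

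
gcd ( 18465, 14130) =15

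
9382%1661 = 1077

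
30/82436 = 15/41218 = 0.00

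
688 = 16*43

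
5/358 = 5/358 = 0.01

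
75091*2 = 150182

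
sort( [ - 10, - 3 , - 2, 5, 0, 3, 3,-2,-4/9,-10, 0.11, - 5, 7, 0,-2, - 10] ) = [  -  10, - 10, - 10,- 5,-3, - 2,  -  2, - 2, - 4/9, 0, 0  ,  0.11,3,3,5 , 7]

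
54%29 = 25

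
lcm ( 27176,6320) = 271760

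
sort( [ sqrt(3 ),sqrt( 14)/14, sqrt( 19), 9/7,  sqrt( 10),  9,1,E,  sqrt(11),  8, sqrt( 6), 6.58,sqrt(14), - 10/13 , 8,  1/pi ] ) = [  -  10/13,  sqrt( 14)/14, 1/pi , 1, 9/7, sqrt(3),  sqrt( 6),E,sqrt ( 10 ),  sqrt(11), sqrt(14 ),sqrt( 19), 6.58,8, 8,9 ]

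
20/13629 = 20/13629=0.00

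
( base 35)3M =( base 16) 7f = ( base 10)127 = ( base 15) 87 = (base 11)106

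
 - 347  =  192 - 539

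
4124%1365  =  29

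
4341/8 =542 + 5/8 = 542.62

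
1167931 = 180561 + 987370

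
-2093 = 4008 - 6101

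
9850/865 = 1970/173 = 11.39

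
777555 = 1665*467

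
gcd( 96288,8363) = 1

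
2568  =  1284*2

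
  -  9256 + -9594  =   - 18850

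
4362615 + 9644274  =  14006889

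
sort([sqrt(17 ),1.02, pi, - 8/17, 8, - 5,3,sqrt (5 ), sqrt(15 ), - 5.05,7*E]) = [  -  5.05,  -  5, - 8/17 , 1.02,sqrt(5),  3,pi , sqrt(15),sqrt(17 ), 8,  7*E]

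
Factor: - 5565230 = - 2^1*5^1*11^1*50593^1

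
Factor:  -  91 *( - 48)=4368 = 2^4*3^1*7^1*13^1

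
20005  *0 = 0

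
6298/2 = 3149  =  3149.00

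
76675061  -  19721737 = 56953324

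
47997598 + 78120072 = 126117670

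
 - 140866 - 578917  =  -719783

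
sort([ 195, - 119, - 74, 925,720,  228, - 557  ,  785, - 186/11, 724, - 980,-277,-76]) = [ - 980 , - 557 , - 277, -119,-76,- 74, - 186/11,195, 228,720,  724, 785,925]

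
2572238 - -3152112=5724350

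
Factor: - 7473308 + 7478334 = 2^1*7^1 * 359^1 = 5026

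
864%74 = 50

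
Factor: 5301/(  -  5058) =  - 2^( - 1 )*19^1*31^1*281^( - 1 ) = -  589/562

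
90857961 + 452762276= 543620237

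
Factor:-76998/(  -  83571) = 82/89 = 2^1*41^1*89^(-1 ) 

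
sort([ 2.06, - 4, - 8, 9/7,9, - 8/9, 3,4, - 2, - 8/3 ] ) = [ - 8, - 4,-8/3, - 2, - 8/9, 9/7, 2.06, 3, 4,9]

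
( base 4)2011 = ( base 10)133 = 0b10000101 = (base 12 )b1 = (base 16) 85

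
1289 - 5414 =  - 4125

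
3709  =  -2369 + 6078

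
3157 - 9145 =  - 5988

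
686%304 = 78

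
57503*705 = 40539615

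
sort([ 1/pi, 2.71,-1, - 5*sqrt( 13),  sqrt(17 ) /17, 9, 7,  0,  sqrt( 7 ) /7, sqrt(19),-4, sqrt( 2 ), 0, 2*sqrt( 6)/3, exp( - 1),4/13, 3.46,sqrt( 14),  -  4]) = [  -  5*sqrt(13 ),-4,  -  4,  -  1, 0, 0, sqrt (17 ) /17,4/13, 1/pi , exp( - 1), sqrt(7)/7,sqrt( 2) , 2*sqrt (6 ) /3 , 2.71, 3.46, sqrt( 14 ) , sqrt (19),  7,  9] 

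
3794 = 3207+587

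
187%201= 187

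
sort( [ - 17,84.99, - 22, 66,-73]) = [- 73, - 22,  -  17,66,84.99]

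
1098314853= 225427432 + 872887421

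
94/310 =47/155 =0.30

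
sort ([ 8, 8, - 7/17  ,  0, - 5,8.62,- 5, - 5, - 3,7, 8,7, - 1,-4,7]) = [ - 5, - 5, - 5,-4, - 3,- 1, - 7/17,0,7,7, 7,8,8 , 8, 8.62 ]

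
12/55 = 12/55 = 0.22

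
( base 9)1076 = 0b1100011110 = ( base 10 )798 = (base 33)O6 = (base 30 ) qi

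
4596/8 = 1149/2 = 574.50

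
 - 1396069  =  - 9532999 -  -8136930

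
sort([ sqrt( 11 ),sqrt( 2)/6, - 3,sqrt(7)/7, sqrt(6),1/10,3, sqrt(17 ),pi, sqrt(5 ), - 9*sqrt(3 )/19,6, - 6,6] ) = [ - 6, - 3, - 9*sqrt(3)/19,  1/10, sqrt(2 )/6, sqrt(7 ) /7,sqrt(5 ),sqrt(6 ), 3,pi,sqrt( 11 ), sqrt( 17),6, 6 ] 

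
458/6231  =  458/6231  =  0.07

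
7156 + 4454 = 11610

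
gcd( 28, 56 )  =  28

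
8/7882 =4/3941 = 0.00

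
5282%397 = 121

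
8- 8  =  0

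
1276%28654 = 1276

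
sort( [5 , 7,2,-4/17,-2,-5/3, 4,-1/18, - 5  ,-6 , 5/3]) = [ - 6,  -  5,-2, - 5/3,- 4/17,  -  1/18, 5/3 , 2, 4,5, 7]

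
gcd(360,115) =5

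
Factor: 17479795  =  5^1*3495959^1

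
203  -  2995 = -2792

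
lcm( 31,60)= 1860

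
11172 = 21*532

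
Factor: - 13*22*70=-20020 = -2^2 * 5^1*7^1 * 11^1*13^1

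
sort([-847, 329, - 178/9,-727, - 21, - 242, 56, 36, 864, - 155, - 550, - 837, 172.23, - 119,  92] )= [ - 847, - 837, -727,-550,  -  242, - 155,-119, - 21, - 178/9,36,56, 92, 172.23, 329, 864]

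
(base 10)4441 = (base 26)6el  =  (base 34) 3sl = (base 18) DCD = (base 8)10531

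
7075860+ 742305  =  7818165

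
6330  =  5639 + 691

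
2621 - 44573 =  - 41952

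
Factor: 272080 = 2^4*5^1*19^1*179^1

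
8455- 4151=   4304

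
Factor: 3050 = 2^1*5^2*61^1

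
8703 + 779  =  9482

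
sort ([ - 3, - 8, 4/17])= [ - 8, - 3, 4/17 ]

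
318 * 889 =282702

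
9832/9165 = 1 + 667/9165 = 1.07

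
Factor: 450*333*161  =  24125850 = 2^1*3^4*5^2 * 7^1*23^1*37^1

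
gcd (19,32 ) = 1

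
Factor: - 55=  - 5^1*11^1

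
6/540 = 1/90=0.01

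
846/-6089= - 846/6089 = -0.14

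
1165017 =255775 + 909242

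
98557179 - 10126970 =88430209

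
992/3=992/3 = 330.67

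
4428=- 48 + 4476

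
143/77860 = 143/77860 = 0.00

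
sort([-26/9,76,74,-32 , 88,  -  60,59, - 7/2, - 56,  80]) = [ - 60, - 56,-32, - 7/2, - 26/9,59 , 74,76,80,88 ] 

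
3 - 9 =  -  6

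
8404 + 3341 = 11745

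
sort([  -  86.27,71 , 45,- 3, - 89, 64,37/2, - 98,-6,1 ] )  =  [ - 98,  -  89, - 86.27, - 6, -3, 1,37/2, 45,64,71]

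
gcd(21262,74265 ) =1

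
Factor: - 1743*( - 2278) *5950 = 2^2*3^1*5^2*7^2 * 17^2*67^1*83^1 = 23624796300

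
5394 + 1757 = 7151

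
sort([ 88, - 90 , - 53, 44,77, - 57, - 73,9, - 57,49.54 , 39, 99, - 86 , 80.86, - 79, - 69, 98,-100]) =[- 100, - 90, - 86,  -  79, - 73, - 69, - 57, - 57 , - 53, 9 , 39, 44 , 49.54, 77, 80.86,88, 98,  99] 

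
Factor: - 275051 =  - 7^1*39293^1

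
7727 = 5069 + 2658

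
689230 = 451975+237255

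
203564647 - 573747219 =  - 370182572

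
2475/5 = 495  =  495.00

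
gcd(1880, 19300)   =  20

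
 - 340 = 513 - 853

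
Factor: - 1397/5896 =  - 127/536= - 2^(-3)*67^( - 1 )  *  127^1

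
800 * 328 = 262400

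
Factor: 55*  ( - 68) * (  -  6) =22440 = 2^3 * 3^1*5^1*11^1*17^1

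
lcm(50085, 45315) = 951615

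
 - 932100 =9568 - 941668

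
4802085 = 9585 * 501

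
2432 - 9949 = - 7517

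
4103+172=4275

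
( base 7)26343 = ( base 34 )630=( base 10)7038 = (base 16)1b7e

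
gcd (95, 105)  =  5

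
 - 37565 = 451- 38016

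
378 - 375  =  3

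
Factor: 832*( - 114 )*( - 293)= 2^7 * 3^1*13^1*19^1*293^1 = 27790464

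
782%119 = 68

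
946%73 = 70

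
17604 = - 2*( - 8802)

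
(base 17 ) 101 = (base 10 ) 290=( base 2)100100010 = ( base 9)352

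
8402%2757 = 131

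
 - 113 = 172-285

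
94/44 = 2 + 3/22 = 2.14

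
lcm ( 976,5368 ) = 10736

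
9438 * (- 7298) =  - 68878524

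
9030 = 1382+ 7648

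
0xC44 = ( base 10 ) 3140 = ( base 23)5LC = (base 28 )404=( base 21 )72b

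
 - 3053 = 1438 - 4491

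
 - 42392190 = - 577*73470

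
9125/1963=9125/1963 = 4.65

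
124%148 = 124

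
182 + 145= 327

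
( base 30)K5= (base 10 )605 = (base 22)15B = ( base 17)21A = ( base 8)1135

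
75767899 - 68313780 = 7454119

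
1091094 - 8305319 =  -7214225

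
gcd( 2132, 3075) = 41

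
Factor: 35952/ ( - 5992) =  -  2^1*3^1 =- 6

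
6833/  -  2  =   - 3417 + 1/2 = -3416.50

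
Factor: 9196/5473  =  2^2 *11^2*13^(-1 )* 19^1*421^( - 1 ) 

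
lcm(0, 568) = 0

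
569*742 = 422198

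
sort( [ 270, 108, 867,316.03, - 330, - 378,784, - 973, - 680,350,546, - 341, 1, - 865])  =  [ - 973,-865, - 680,-378, - 341, - 330,1, 108,270, 316.03, 350,546, 784,867] 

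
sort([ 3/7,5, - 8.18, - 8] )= [ - 8.18, - 8, 3/7, 5]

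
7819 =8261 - 442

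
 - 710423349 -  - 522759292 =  - 187664057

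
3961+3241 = 7202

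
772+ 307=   1079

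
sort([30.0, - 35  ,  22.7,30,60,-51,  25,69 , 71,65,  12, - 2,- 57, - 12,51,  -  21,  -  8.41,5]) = [ - 57,- 51, - 35,- 21, - 12, - 8.41, - 2 , 5,12,22.7, 25, 30.0, 30,  51 , 60,  65,69,71 ]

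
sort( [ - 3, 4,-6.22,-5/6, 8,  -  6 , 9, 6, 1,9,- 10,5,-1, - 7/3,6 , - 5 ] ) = [ - 10, - 6.22 , - 6, - 5, - 3, - 7/3,  -  1, - 5/6,  1, 4,5, 6, 6,8,9,9 ]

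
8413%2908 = 2597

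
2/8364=1/4182  =  0.00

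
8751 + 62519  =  71270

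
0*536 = 0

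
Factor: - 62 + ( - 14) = - 2^2*19^1 = - 76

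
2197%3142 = 2197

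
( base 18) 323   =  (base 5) 13021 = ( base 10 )1011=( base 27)1AC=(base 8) 1763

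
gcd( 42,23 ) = 1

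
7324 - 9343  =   - 2019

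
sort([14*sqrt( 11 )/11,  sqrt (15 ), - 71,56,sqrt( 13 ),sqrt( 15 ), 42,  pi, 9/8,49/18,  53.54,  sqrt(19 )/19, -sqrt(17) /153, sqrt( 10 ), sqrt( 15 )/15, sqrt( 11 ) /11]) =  [-71, -sqrt( 17 )/153, sqrt( 19 ) /19,sqrt(15)/15, sqrt( 11 )/11,  9/8,49/18,  pi,sqrt( 10),  sqrt( 13), sqrt( 15 ), sqrt( 15),14*sqrt(11 )/11,42 , 53.54, 56 ]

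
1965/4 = 1965/4 =491.25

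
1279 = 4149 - 2870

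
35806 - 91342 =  - 55536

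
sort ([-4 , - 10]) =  [-10,  -  4]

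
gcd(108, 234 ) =18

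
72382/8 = 9047 + 3/4 = 9047.75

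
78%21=15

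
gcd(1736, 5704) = 248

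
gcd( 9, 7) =1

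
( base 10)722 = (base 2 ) 1011010010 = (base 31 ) n9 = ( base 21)1D8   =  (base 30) O2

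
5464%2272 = 920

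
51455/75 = 10291/15  =  686.07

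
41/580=41/580  =  0.07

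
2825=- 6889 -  - 9714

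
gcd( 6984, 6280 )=8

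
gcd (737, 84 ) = 1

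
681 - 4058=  - 3377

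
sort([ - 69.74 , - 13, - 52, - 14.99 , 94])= [-69.74, - 52, - 14.99, - 13, 94]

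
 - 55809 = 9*( - 6201 )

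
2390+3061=5451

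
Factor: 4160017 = 47^1*61^1*1451^1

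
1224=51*24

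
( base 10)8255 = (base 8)20077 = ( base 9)12282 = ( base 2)10000000111111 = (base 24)e7n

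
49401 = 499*99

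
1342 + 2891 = 4233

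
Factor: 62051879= 83^1*257^1 * 2909^1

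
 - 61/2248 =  - 61/2248 = -0.03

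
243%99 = 45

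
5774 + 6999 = 12773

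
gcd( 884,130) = 26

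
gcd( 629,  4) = 1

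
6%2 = 0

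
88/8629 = 88/8629 = 0.01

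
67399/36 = 67399/36 = 1872.19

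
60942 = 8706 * 7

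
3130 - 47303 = -44173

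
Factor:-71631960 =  - 2^3*3^1 *5^1*596933^1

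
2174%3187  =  2174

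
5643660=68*82995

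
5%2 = 1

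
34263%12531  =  9201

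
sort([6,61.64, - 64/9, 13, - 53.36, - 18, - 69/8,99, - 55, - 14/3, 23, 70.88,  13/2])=[ - 55, - 53.36, - 18, - 69/8,-64/9, - 14/3,6,  13/2,13,23, 61.64, 70.88, 99]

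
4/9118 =2/4559 = 0.00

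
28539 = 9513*3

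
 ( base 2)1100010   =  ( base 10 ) 98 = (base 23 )46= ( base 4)1202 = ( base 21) 4e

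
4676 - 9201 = -4525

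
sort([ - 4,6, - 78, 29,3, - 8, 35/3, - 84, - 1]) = [ - 84,-78, - 8,  -  4, - 1, 3,6, 35/3,29]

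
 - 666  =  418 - 1084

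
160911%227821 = 160911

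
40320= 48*840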